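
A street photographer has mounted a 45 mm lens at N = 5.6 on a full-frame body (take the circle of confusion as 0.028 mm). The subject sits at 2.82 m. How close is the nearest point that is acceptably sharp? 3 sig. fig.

Hyperfocal distance H = f²/(N·c) + f = 45²/(5.6 × 0.028) + 45 = 2025/0.1568 + 45 ≈ 12959.5 mm ≈ 12.96 m.
Near limit Dn = s·(H − f)/(H + s − 2f) = 2820 × (12959.5 − 45) / (12959.5 + 2820 − 2 × 45) = 2820 × 12914.5 / 15689.5 ≈ 2321.2 mm ≈ 2.32 m.

2.32 m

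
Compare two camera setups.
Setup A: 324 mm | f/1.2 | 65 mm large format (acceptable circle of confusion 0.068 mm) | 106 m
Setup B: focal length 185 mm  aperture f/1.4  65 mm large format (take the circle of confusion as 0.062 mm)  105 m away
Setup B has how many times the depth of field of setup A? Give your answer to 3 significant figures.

Setup A: H = 324²/(1.2×0.068) + 324 ≈ 1286794.6 mm; DoF = Df − Dn = 115487 − 97954 ≈ 17533 mm.
Setup B: H = 185²/(1.4×0.062) + 185 ≈ 394482.2 mm; DoF = Df − Dn = 143018 − 82950 ≈ 60068 mm.
Ratio = 60068 / 17533 ≈ 3.43.

3.43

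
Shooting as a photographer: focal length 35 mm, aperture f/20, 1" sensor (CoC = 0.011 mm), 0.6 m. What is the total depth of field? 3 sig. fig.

123 mm

Hyperfocal distance H = f²/(N·c) + f = 35²/(20 × 0.011) + 35 = 1225/0.22 + 35 ≈ 5603.2 mm ≈ 5.603 m.
Near limit Dn = s·(H − f)/(H + s − 2f) = 600 × (5603.2 − 35) / (5603.2 + 600 − 2 × 35) = 600 × 5568.2 / 6133.2 ≈ 544.73 mm.
Far limit Df = s·(H − f)/(H − s) = 600 × (5603.2 − 35) / (5603.2 − 600) = 600 × 5568.2 / 5003.2 ≈ 667.76 mm.
Depth of field = Df − Dn = 667.76 − 544.73 ≈ 123.03 mm.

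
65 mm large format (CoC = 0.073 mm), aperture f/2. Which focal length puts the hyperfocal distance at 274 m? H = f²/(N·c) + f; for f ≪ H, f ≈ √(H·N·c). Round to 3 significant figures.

From H = f²/(N·c) + f, with f ≪ H: f ≈ √(H·N·c) = √(274000 × 2 × 0.073) = √40004 ≈ 200.0 mm.
The +f correction barely moves this — solving exactly, f² + N·c·f − N·c·H = 0 ⇒ f = (−N·c + √((N·c)² + 4·N·c·H))/2 = (−0.146 + √160016)/2 ≈ 199.94 mm, so f ≈ 200 mm.

200 mm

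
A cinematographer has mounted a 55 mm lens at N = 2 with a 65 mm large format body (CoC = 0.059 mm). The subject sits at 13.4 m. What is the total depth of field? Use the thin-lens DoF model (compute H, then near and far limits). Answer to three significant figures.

Hyperfocal distance H = f²/(N·c) + f = 55²/(2 × 0.059) + 55 = 3025/0.118 + 55 ≈ 25690.6 mm ≈ 25.69 m.
Near limit Dn = s·(H − f)/(H + s − 2f) = 13400 × (25690.6 − 55) / (25690.6 + 13400 − 2 × 55) = 13400 × 25635.6 / 38980.6 ≈ 8813 mm.
Far limit Df = s·(H − f)/(H − s) = 13400 × (25690.6 − 55) / (25690.6 − 13400) = 13400 × 25635.6 / 12290.6 ≈ 27950 mm.
Depth of field = Df − Dn = 27950 − 8813 ≈ 19137 mm ≈ 19.1 m.

19.1 m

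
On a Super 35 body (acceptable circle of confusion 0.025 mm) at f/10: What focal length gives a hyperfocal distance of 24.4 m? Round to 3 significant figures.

78.0 mm

From H = f²/(N·c) + f, with f ≪ H: f ≈ √(H·N·c) = √(24400 × 10 × 0.025) = √6100.0 ≈ 78.10 mm.
Exact: f² + N·c·f − N·c·H = 0 ⇒ f = (−N·c + √((N·c)² + 4·N·c·H))/2 = (−0.25 + √24400)/2 ≈ 77.978 mm ≈ 78.0 mm.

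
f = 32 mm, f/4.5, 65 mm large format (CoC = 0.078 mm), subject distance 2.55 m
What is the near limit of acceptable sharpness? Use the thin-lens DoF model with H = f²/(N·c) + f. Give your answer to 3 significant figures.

Hyperfocal distance H = f²/(N·c) + f = 32²/(4.5 × 0.078) + 32 = 1024/0.351 + 32 ≈ 2949.4 mm ≈ 2.949 m.
Near limit Dn = s·(H − f)/(H + s − 2f) = 2550 × (2949.4 − 32) / (2949.4 + 2550 − 2 × 32) = 2550 × 2917.4 / 5435.4 ≈ 1368.7 mm ≈ 1.37 m.

1.37 m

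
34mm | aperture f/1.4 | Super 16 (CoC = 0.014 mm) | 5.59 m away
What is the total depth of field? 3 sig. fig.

Hyperfocal distance H = f²/(N·c) + f = 34²/(1.4 × 0.014) + 34 = 1156/0.0196 + 34 ≈ 59013.6 mm ≈ 59.01 m.
Near limit Dn = s·(H − f)/(H + s − 2f) = 5590 × (59013.6 − 34) / (59013.6 + 5590 − 2 × 34) = 5590 × 58979.6 / 64535.6 ≈ 5108.7 mm.
Far limit Df = s·(H − f)/(H − s) = 5590 × (59013.6 − 34) / (59013.6 − 5590) = 5590 × 58979.6 / 53423.6 ≈ 6171.4 mm.
Depth of field = Df − Dn = 6171.4 − 5108.7 ≈ 1062.7 mm ≈ 1.06 m.

1.06 m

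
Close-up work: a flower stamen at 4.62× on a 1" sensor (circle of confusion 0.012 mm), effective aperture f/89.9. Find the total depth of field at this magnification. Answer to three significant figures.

0.101 mm

At magnification m, DoF ≈ 2·N_eff·c/m² = 2 × 89.9 × 0.012 / 4.62² = 2.158 / 21.34 ≈ 0.101 mm.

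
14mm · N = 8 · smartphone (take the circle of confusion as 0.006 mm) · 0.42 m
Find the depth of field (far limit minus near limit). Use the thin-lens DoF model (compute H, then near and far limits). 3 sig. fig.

Hyperfocal distance H = f²/(N·c) + f = 14²/(8 × 0.006) + 14 = 196/0.048 + 14 ≈ 4097.3 mm ≈ 4.097 m.
Near limit Dn = s·(H − f)/(H + s − 2f) = 420 × (4097.3 − 14) / (4097.3 + 420 − 2 × 14) = 420 × 4083.3 / 4489.3 ≈ 382.017 mm.
Far limit Df = s·(H − f)/(H − s) = 420 × (4097.3 − 14) / (4097.3 − 420) = 420 × 4083.3 / 3677.3 ≈ 466.371 mm.
Depth of field = Df − Dn = 466.371 − 382.017 ≈ 84.354 mm.

84.4 mm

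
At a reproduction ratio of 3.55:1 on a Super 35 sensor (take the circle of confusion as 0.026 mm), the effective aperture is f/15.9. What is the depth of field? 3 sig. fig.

0.0656 mm

At magnification m, DoF ≈ 2·N_eff·c/m² = 2 × 15.9 × 0.026 / 3.55² = 0.8268 / 12.6 ≈ 0.0656 mm.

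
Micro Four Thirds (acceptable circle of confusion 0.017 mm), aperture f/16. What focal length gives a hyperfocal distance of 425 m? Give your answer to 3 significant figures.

340 mm

From H = f²/(N·c) + f, with f ≪ H: f ≈ √(H·N·c) = √(425000 × 16 × 0.017) = √115600 ≈ 340.0 mm.
The +f correction barely moves this — solving exactly, f² + N·c·f − N·c·H = 0 ⇒ f = (−N·c + √((N·c)² + 4·N·c·H))/2 = (−0.272 + √462400)/2 ≈ 339.86 mm, so f ≈ 340 mm.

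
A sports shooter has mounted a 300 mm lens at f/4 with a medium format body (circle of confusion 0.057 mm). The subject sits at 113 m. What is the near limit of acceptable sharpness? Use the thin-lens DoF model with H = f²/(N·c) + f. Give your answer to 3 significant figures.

87.9 m

Hyperfocal distance H = f²/(N·c) + f = 300²/(4 × 0.057) + 300 = 90000/0.228 + 300 ≈ 395036.8 mm ≈ 395.0 m.
Near limit Dn = s·(H − f)/(H + s − 2f) = 113000 × (395036.8 − 300) / (395036.8 + 113000 − 2 × 300) = 113000 × 394736.8 / 507436.8 ≈ 87903 mm ≈ 87.9 m.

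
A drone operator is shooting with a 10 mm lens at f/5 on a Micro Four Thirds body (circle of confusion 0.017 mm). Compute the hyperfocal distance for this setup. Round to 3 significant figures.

Hyperfocal distance H = f²/(N·c) + f = 10²/(5 × 0.017) + 10 = 100/0.085 + 10 ≈ 1186.5 mm ≈ 1.19 m.

1.19 m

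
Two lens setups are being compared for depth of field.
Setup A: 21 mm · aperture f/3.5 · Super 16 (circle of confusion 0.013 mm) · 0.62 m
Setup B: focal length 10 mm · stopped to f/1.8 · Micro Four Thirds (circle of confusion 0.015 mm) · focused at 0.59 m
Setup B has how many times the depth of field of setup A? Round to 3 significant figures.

2.46

Setup A: H = 21²/(3.5×0.013) + 21 ≈ 9713.3 mm; DoF = Df − Dn = 660.841 − 583.913 ≈ 76.928 mm.
Setup B: H = 10²/(1.8×0.015) + 10 ≈ 3713.7 mm; DoF = Df − Dn = 699.55 − 510.12 ≈ 189.43 mm.
Ratio = 189.43 / 76.928 ≈ 2.46.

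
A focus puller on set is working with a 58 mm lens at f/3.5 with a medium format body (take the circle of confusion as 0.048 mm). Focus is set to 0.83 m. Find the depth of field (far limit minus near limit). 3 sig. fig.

Hyperfocal distance H = f²/(N·c) + f = 58²/(3.5 × 0.048) + 58 = 3364/0.168 + 58 ≈ 20081.8 mm ≈ 20.08 m.
Near limit Dn = s·(H − f)/(H + s − 2f) = 830 × (20081.8 − 58) / (20081.8 + 830 − 2 × 58) = 830 × 20023.8 / 20795.8 ≈ 799.188 mm.
Far limit Df = s·(H − f)/(H − s) = 830 × (20081.8 − 58) / (20081.8 − 830) = 830 × 20023.8 / 19251.8 ≈ 863.283 mm.
Depth of field = Df − Dn = 863.283 − 799.188 ≈ 64.095 mm.

64.1 mm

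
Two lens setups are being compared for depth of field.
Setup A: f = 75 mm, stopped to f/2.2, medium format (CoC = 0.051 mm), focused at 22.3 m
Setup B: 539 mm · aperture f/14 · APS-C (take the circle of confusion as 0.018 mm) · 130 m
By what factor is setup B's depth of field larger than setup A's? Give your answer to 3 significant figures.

1.20

Setup A: H = 75²/(2.2×0.051) + 75 ≈ 50208.7 mm; DoF = Df − Dn = 40059 − 15451 ≈ 24608 mm.
Setup B: H = 539²/(14×0.018) + 539 ≈ 1153400.1 mm; DoF = Df − Dn = 146445 − 116875 ≈ 29570 mm.
Ratio = 29570 / 24608 ≈ 1.20.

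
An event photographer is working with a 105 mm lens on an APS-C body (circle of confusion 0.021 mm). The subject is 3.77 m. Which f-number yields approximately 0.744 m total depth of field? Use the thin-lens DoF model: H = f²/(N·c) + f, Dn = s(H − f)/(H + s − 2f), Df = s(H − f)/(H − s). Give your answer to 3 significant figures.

f/14

Write h = H − f = f²/(N·c). The thin-lens limits are Dn = s·h/(h + (s−f)) and Df = s·h/(h − (s−f)), so DoF = Df − Dn = 2·s·(s−f)·h / (h² − (s−f)²).
That is a quadratic in h: DoF·h² − 2·s·(s−f)·h − DoF·(s−f)² = 0 ⇒ h = (s−f)·(s + √(s² + DoF²)) / DoF = 3665 × (3770 + √(3770² + 744²)) / 744 = 3665 × (3770 + 3842.71) / 744 ≈ 37501 mm.
Then N = f²/(c·h) = 105² / (0.021 × 37501) = 11025 / 787.52 ≈ 14.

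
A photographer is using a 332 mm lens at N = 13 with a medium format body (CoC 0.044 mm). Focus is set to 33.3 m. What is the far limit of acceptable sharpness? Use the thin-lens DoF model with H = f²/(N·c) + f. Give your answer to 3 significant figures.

40.2 m

Hyperfocal distance H = f²/(N·c) + f = 332²/(13 × 0.044) + 332 = 110224/0.572 + 332 ≈ 193031.3 mm ≈ 193.0 m.
Far limit Df = s·(H − f)/(H − s) = 33300 × (193031.3 − 332) / (193031.3 − 33300) = 33300 × 192699.3 / 159731.3 ≈ 40173 mm ≈ 40.2 m.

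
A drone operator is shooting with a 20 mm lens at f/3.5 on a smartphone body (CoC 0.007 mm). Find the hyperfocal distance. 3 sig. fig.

16.3 m

Hyperfocal distance H = f²/(N·c) + f = 20²/(3.5 × 0.007) + 20 = 400/0.0245 + 20 ≈ 16346.5 mm ≈ 16.3 m.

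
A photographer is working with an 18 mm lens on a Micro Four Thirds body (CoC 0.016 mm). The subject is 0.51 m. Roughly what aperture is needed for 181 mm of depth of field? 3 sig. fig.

f/7.09

Write h = H − f = f²/(N·c). The thin-lens limits are Dn = s·h/(h + (s−f)) and Df = s·h/(h − (s−f)), so DoF = Df − Dn = 2·s·(s−f)·h / (h² − (s−f)²).
That is a quadratic in h: DoF·h² − 2·s·(s−f)·h − DoF·(s−f)² = 0 ⇒ h = (s−f)·(s + √(s² + DoF²)) / DoF = 492 × (510 + √(510² + 181²)) / 181 = 492 × (510 + 541.166) / 181 ≈ 2857.3 mm.
Then N = f²/(c·h) = 18² / (0.016 × 2857.3) = 324 / 45.717 ≈ 7.09.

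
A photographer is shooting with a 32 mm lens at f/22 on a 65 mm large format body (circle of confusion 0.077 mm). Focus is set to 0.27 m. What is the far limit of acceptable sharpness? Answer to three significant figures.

445 mm

Hyperfocal distance H = f²/(N·c) + f = 32²/(22 × 0.077) + 32 = 1024/1.694 + 32 ≈ 636.5 mm ≈ 0.636 m.
Far limit Df = s·(H − f)/(H − s) = 270 × (636.5 − 32) / (636.5 − 270) = 270 × 604.5 / 366.5 ≈ 445.34 mm.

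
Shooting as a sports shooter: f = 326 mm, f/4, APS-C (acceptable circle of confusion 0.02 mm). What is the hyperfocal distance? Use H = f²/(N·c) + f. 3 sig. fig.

Hyperfocal distance H = f²/(N·c) + f = 326²/(4 × 0.02) + 326 = 106276/0.08 + 326 ≈ 1328776.0 mm ≈ 1330 m.

1330 m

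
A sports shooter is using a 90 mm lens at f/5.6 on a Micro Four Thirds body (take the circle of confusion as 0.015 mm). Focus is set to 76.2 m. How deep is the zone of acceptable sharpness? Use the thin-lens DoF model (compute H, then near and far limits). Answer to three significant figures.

319 m

Hyperfocal distance H = f²/(N·c) + f = 90²/(5.6 × 0.015) + 90 = 8100/0.084 + 90 ≈ 96518.6 mm ≈ 96.52 m.
Near limit Dn = s·(H − f)/(H + s − 2f) = 76200 × (96518.6 − 90) / (96518.6 + 76200 − 2 × 90) = 76200 × 96428.6 / 172538.6 ≈ 42587 mm.
Far limit Df = s·(H − f)/(H − s) = 76200 × (96518.6 − 90) / (96518.6 − 76200) = 76200 × 96428.6 / 20318.6 ≈ 361633 mm.
Depth of field = Df − Dn = 361633 − 42587 ≈ 319046 mm ≈ 319 m.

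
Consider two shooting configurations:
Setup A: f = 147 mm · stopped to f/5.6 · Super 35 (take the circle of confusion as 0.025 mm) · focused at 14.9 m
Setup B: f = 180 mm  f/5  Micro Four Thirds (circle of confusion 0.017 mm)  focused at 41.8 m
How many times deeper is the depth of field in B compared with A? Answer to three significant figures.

3.21

Setup A: H = 147²/(5.6×0.025) + 147 ≈ 154497.0 mm; DoF = Df − Dn = 16474.7 − 13600.1 ≈ 2874.6 mm.
Setup B: H = 180²/(5×0.017) + 180 ≈ 381356.5 mm; DoF = Df − Dn = 46923.5 − 37685.2 ≈ 9238.3 mm.
Ratio = 9238.3 / 2874.6 ≈ 3.21.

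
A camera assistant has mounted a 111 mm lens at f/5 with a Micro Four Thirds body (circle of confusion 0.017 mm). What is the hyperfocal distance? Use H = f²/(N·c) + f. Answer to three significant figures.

Hyperfocal distance H = f²/(N·c) + f = 111²/(5 × 0.017) + 111 = 12321/0.085 + 111 ≈ 145063.9 mm ≈ 145 m.

145 m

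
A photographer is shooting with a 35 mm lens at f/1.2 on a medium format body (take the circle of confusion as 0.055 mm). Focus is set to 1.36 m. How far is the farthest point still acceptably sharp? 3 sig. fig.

1.46 m

Hyperfocal distance H = f²/(N·c) + f = 35²/(1.2 × 0.055) + 35 = 1225/0.066 + 35 ≈ 18595.6 mm ≈ 18.60 m.
Far limit Df = s·(H − f)/(H − s) = 1360 × (18595.6 − 35) / (18595.6 − 1360) = 1360 × 18560.6 / 17235.6 ≈ 1464.6 mm ≈ 1.46 m.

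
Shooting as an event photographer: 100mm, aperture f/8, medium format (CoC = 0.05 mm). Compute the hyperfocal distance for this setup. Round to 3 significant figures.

25.1 m

Hyperfocal distance H = f²/(N·c) + f = 100²/(8 × 0.05) + 100 = 10000/0.4 + 100 ≈ 25100.0 mm ≈ 25.1 m.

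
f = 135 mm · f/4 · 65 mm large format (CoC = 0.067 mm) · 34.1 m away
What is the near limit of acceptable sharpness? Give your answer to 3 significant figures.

22.7 m

Hyperfocal distance H = f²/(N·c) + f = 135²/(4 × 0.067) + 135 = 18225/0.268 + 135 ≈ 68138.7 mm ≈ 68.14 m.
Near limit Dn = s·(H − f)/(H + s − 2f) = 34100 × (68138.7 − 135) / (68138.7 + 34100 − 2 × 135) = 34100 × 68003.7 / 101968.7 ≈ 22742 mm ≈ 22.7 m.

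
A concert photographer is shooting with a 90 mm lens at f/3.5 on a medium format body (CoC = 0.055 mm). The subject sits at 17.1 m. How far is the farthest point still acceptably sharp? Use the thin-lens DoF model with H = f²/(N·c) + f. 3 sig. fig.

Hyperfocal distance H = f²/(N·c) + f = 90²/(3.5 × 0.055) + 90 = 8100/0.1925 + 90 ≈ 42167.9 mm ≈ 42.17 m.
Far limit Df = s·(H − f)/(H − s) = 17100 × (42167.9 − 90) / (42167.9 − 17100) = 17100 × 42077.9 / 25067.9 ≈ 28703 mm ≈ 28.7 m.

28.7 m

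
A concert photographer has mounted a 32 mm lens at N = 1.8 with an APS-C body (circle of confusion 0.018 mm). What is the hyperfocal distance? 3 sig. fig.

Hyperfocal distance H = f²/(N·c) + f = 32²/(1.8 × 0.018) + 32 = 1024/0.0324 + 32 ≈ 31636.9 mm ≈ 31.6 m.

31.6 m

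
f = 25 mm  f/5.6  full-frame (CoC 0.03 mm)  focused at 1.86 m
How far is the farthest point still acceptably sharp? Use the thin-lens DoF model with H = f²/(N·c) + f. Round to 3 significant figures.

3.67 m

Hyperfocal distance H = f²/(N·c) + f = 25²/(5.6 × 0.03) + 25 = 625/0.168 + 25 ≈ 3745.2 mm ≈ 3.745 m.
Far limit Df = s·(H − f)/(H − s) = 1860 × (3745.2 − 25) / (3745.2 − 1860) = 1860 × 3720.2 / 1885.2 ≈ 3670.4 mm ≈ 3.67 m.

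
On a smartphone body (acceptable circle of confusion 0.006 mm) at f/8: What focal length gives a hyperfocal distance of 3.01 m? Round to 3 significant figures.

From H = f²/(N·c) + f, with f ≪ H: f ≈ √(H·N·c) = √(3010 × 8 × 0.006) = √144.48 ≈ 12.02 mm.
The +f correction barely moves this — solving exactly, f² + N·c·f − N·c·H = 0 ⇒ f = (−N·c + √((N·c)² + 4·N·c·H))/2 = (−0.048 + √577.92)/2 ≈ 11.996 mm, so f ≈ 12.0 mm.

12.0 mm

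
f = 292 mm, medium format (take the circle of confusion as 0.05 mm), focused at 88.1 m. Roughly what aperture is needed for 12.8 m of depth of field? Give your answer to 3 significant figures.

Write h = H − f = f²/(N·c). The thin-lens limits are Dn = s·h/(h + (s−f)) and Df = s·h/(h − (s−f)), so DoF = Df − Dn = 2·s·(s−f)·h / (h² − (s−f)²).
That is a quadratic in h: DoF·h² − 2·s·(s−f)·h − DoF·(s−f)² = 0 ⇒ h = (s−f)·(s + √(s² + DoF²)) / DoF = 87808 × (88100 + √(88100² + 12800²)) / 12800 = 87808 × (88100 + 89025.0) / 12800 ≈ 1215077 mm.
Then N = f²/(c·h) = 292² / (0.05 × 1215077) = 85264 / 60754 ≈ 1.40.

f/1.40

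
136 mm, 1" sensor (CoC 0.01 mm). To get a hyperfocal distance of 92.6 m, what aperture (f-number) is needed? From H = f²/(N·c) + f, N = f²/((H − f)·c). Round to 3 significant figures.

f/20

Rearrange H = f²/(N·c) + f for N: N = f² / ((H − f)·c).
N = 136² / ((92600 − 136) × 0.01) = 18496 / 924.6 ≈ 20.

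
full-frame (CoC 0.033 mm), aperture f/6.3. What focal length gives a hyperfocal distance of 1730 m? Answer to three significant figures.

600 mm

From H = f²/(N·c) + f, with f ≪ H: f ≈ √(H·N·c) = √(1730000 × 6.3 × 0.033) = √359667 ≈ 599.7 mm.
The +f correction barely moves this — solving exactly, f² + N·c·f − N·c·H = 0 ⇒ f = (−N·c + √((N·c)² + 4·N·c·H))/2 = (−0.2079 + √1438668)/2 ≈ 599.62 mm, so f ≈ 600 mm.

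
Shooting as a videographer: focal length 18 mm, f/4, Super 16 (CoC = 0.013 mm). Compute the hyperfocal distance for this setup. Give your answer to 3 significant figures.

Hyperfocal distance H = f²/(N·c) + f = 18²/(4 × 0.013) + 18 = 324/0.052 + 18 ≈ 6248.8 mm ≈ 6.25 m.

6.25 m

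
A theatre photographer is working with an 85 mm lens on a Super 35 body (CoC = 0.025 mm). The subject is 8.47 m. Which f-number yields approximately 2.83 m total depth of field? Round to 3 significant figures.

Write h = H − f = f²/(N·c). The thin-lens limits are Dn = s·h/(h + (s−f)) and Df = s·h/(h − (s−f)), so DoF = Df − Dn = 2·s·(s−f)·h / (h² − (s−f)²).
That is a quadratic in h: DoF·h² − 2·s·(s−f)·h − DoF·(s−f)² = 0 ⇒ h = (s−f)·(s + √(s² + DoF²)) / DoF = 8385 × (8470 + √(8470² + 2830²)) / 2830 = 8385 × (8470 + 8930.27) / 2830 ≈ 51555 mm.
Then N = f²/(c·h) = 85² / (0.025 × 51555) = 7225 / 1288.9 ≈ 5.61.

f/5.61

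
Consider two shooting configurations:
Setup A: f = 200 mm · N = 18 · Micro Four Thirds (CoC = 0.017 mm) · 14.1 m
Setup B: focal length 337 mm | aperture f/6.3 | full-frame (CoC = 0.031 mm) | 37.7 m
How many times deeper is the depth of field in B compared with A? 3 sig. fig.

Setup A: H = 200²/(18×0.017) + 200 ≈ 130919.0 mm; DoF = Df − Dn = 15777.7 − 12744.8 ≈ 3032.9 mm.
Setup B: H = 337²/(6.3×0.031) + 337 ≈ 581847.5 mm; DoF = Df − Dn = 40288.6 − 35424.0 ≈ 4864.6 mm.
Ratio = 4864.6 / 3032.9 ≈ 1.60.

1.60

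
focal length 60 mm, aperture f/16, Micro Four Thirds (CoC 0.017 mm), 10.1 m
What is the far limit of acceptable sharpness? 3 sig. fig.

Hyperfocal distance H = f²/(N·c) + f = 60²/(16 × 0.017) + 60 = 3600/0.272 + 60 ≈ 13295.3 mm ≈ 13.30 m.
Far limit Df = s·(H − f)/(H − s) = 10100 × (13295.3 − 60) / (13295.3 − 10100) = 10100 × 13235.3 / 3195.3 ≈ 41835 mm ≈ 41.8 m.

41.8 m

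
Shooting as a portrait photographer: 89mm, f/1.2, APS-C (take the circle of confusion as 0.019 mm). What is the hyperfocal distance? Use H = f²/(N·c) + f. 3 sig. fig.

Hyperfocal distance H = f²/(N·c) + f = 89²/(1.2 × 0.019) + 89 = 7921/0.0228 + 89 ≈ 347501.3 mm ≈ 348 m.

348 m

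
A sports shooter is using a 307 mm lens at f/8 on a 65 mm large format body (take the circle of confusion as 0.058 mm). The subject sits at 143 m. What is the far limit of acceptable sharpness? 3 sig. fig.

481 m

Hyperfocal distance H = f²/(N·c) + f = 307²/(8 × 0.058) + 307 = 94249/0.464 + 307 ≈ 203429.8 mm ≈ 203.4 m.
Far limit Df = s·(H − f)/(H − s) = 143000 × (203429.8 − 307) / (203429.8 − 143000) = 143000 × 203122.8 / 60429.8 ≈ 480666 mm ≈ 481 m.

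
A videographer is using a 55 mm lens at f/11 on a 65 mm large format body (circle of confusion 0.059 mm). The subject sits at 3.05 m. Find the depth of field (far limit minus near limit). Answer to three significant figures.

Hyperfocal distance H = f²/(N·c) + f = 55²/(11 × 0.059) + 55 = 3025/0.649 + 55 ≈ 4716.0 mm ≈ 4.716 m.
Near limit Dn = s·(H − f)/(H + s − 2f) = 3050 × (4716.0 − 55) / (4716.0 + 3050 − 2 × 55) = 3050 × 4661.0 / 7656.0 ≈ 1856.9 mm.
Far limit Df = s·(H − f)/(H − s) = 3050 × (4716.0 − 55) / (4716.0 − 3050) = 3050 × 4661.0 / 1666.0 ≈ 8533.0 mm.
Depth of field = Df − Dn = 8533.0 − 1856.9 ≈ 6676.1 mm ≈ 6.68 m.

6.68 m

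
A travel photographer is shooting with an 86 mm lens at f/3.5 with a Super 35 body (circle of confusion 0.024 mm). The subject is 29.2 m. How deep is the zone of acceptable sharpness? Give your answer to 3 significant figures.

Hyperfocal distance H = f²/(N·c) + f = 86²/(3.5 × 0.024) + 86 = 7396/0.084 + 86 ≈ 88133.6 mm ≈ 88.13 m.
Near limit Dn = s·(H − f)/(H + s − 2f) = 29200 × (88133.6 − 86) / (88133.6 + 29200 − 2 × 86) = 29200 × 88047.6 / 117161.6 ≈ 21944 mm.
Far limit Df = s·(H − f)/(H − s) = 29200 × (88133.6 − 86) / (88133.6 − 29200) = 29200 × 88047.6 / 58933.6 ≈ 43625 mm.
Depth of field = Df − Dn = 43625 − 21944 ≈ 21681 mm ≈ 21.7 m.

21.7 m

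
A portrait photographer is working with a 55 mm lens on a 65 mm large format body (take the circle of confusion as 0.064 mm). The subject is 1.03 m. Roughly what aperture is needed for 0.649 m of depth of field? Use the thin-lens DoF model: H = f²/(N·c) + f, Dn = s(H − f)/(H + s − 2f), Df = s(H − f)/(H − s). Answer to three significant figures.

f/14

Write h = H − f = f²/(N·c). The thin-lens limits are Dn = s·h/(h + (s−f)) and Df = s·h/(h − (s−f)), so DoF = Df − Dn = 2·s·(s−f)·h / (h² − (s−f)²).
That is a quadratic in h: DoF·h² − 2·s·(s−f)·h − DoF·(s−f)² = 0 ⇒ h = (s−f)·(s + √(s² + DoF²)) / DoF = 975 × (1030 + √(1030² + 649²)) / 649 = 975 × (1030 + 1217.42) / 649 ≈ 3376.3 mm.
Then N = f²/(c·h) = 55² / (0.064 × 3376.3) = 3025 / 216.08 ≈ 14.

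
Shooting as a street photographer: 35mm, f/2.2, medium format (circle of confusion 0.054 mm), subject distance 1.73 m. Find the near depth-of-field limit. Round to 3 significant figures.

Hyperfocal distance H = f²/(N·c) + f = 35²/(2.2 × 0.054) + 35 = 1225/0.1188 + 35 ≈ 10346.4 mm ≈ 10.35 m.
Near limit Dn = s·(H − f)/(H + s − 2f) = 1730 × (10346.4 − 35) / (10346.4 + 1730 − 2 × 35) = 1730 × 10311.4 / 12006.4 ≈ 1485.8 mm ≈ 1.49 m.

1.49 m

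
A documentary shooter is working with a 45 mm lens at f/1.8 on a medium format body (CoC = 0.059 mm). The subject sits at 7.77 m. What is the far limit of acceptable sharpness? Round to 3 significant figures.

Hyperfocal distance H = f²/(N·c) + f = 45²/(1.8 × 0.059) + 45 = 2025/0.1062 + 45 ≈ 19112.8 mm ≈ 19.11 m.
Far limit Df = s·(H − f)/(H − s) = 7770 × (19112.8 − 45) / (19112.8 − 7770) = 7770 × 19067.8 / 11342.8 ≈ 13062 mm ≈ 13.1 m.

13.1 m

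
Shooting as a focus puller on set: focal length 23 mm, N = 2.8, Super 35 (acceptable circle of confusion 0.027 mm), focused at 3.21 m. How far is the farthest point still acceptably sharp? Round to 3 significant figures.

5.89 m

Hyperfocal distance H = f²/(N·c) + f = 23²/(2.8 × 0.027) + 23 = 529/0.0756 + 23 ≈ 7020.4 mm ≈ 7.020 m.
Far limit Df = s·(H − f)/(H − s) = 3210 × (7020.4 − 23) / (7020.4 − 3210) = 3210 × 6997.4 / 3810.4 ≈ 5894.9 mm ≈ 5.89 m.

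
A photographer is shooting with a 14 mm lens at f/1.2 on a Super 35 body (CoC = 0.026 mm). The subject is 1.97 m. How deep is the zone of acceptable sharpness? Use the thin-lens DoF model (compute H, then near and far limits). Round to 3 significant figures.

Hyperfocal distance H = f²/(N·c) + f = 14²/(1.2 × 0.026) + 14 = 196/0.0312 + 14 ≈ 6296.1 mm ≈ 6.296 m.
Near limit Dn = s·(H − f)/(H + s − 2f) = 1970 × (6296.1 − 14) / (6296.1 + 1970 − 2 × 14) = 1970 × 6282.1 / 8238.1 ≈ 1502.3 mm.
Far limit Df = s·(H − f)/(H − s) = 1970 × (6296.1 − 14) / (6296.1 − 1970) = 1970 × 6282.1 / 4326.1 ≈ 2860.7 mm.
Depth of field = Df − Dn = 2860.7 − 1502.3 ≈ 1358.4 mm ≈ 1.36 m.

1.36 m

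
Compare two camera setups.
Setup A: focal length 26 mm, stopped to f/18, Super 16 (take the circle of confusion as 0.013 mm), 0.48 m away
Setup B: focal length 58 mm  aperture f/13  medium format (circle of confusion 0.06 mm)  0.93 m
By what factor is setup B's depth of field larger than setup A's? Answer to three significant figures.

Setup A: H = 26²/(18×0.013) + 26 ≈ 2914.9 mm; DoF = Df − Dn = 569.50 − 414.81 ≈ 154.69 mm.
Setup B: H = 58²/(13×0.06) + 58 ≈ 4370.8 mm; DoF = Df − Dn = 1165.69 − 773.59 ≈ 392.10 mm.
Ratio = 392.10 / 154.69 ≈ 2.53.

2.53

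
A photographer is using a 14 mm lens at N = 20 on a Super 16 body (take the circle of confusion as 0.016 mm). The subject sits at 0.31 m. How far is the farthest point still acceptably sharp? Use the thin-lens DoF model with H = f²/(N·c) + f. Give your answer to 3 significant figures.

Hyperfocal distance H = f²/(N·c) + f = 14²/(20 × 0.016) + 14 = 196/0.32 + 14 ≈ 626.5 mm ≈ 0.626 m.
Far limit Df = s·(H − f)/(H − s) = 310 × (626.5 − 14) / (626.5 − 310) = 310 × 612.5 / 316.5 ≈ 599.92 mm ≈ 0.600 m.

0.600 m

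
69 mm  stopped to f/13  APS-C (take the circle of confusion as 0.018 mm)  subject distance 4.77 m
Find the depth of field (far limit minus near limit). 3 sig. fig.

Hyperfocal distance H = f²/(N·c) + f = 69²/(13 × 0.018) + 69 = 4761/0.234 + 69 ≈ 20415.2 mm ≈ 20.42 m.
Near limit Dn = s·(H − f)/(H + s − 2f) = 4770 × (20415.2 − 69) / (20415.2 + 4770 − 2 × 69) = 4770 × 20346.2 / 25047.2 ≈ 3874.7 mm.
Far limit Df = s·(H − f)/(H − s) = 4770 × (20415.2 − 69) / (20415.2 − 4770) = 4770 × 20346.2 / 15645.2 ≈ 6203.3 mm.
Depth of field = Df − Dn = 6203.3 − 3874.7 ≈ 2328.6 mm ≈ 2.33 m.

2.33 m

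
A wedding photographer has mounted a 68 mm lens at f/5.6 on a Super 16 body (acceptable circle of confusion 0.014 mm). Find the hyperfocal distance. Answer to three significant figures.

59.0 m

Hyperfocal distance H = f²/(N·c) + f = 68²/(5.6 × 0.014) + 68 = 4624/0.0784 + 68 ≈ 59047.6 mm ≈ 59.0 m.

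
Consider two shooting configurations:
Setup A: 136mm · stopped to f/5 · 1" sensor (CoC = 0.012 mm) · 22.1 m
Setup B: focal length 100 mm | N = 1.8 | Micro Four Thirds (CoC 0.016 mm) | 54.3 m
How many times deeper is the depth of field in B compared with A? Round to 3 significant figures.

Setup A: H = 136²/(5×0.012) + 136 ≈ 308402.7 mm; DoF = Df − Dn = 23795.4 − 20630.1 ≈ 3165.3 mm.
Setup B: H = 100²/(1.8×0.016) + 100 ≈ 347322.2 mm; DoF = Df − Dn = 64344 − 46968 ≈ 17376 mm.
Ratio = 17376 / 3165.3 ≈ 5.49.

5.49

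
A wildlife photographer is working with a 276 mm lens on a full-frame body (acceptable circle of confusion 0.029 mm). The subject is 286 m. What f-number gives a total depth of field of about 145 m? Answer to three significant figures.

f/2.20

Write h = H − f = f²/(N·c). The thin-lens limits are Dn = s·h/(h + (s−f)) and Df = s·h/(h − (s−f)), so DoF = Df − Dn = 2·s·(s−f)·h / (h² − (s−f)²).
That is a quadratic in h: DoF·h² − 2·s·(s−f)·h − DoF·(s−f)² = 0 ⇒ h = (s−f)·(s + √(s² + DoF²)) / DoF = 285724 × (286000 + √(286000² + 145000²)) / 145000 = 285724 × (286000 + 320657) / 145000 ≈ 1195424 mm.
Then N = f²/(c·h) = 276² / (0.029 × 1195424) = 76176 / 34667 ≈ 2.20.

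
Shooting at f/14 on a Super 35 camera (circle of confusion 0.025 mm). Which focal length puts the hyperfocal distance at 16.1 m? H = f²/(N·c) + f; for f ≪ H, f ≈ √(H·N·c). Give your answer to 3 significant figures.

74.9 mm

From H = f²/(N·c) + f, with f ≪ H: f ≈ √(H·N·c) = √(16100 × 14 × 0.025) = √5635.0 ≈ 75.07 mm.
Exact: f² + N·c·f − N·c·H = 0 ⇒ f = (−N·c + √((N·c)² + 4·N·c·H))/2 = (−0.35 + √22540)/2 ≈ 74.892 mm ≈ 74.9 mm.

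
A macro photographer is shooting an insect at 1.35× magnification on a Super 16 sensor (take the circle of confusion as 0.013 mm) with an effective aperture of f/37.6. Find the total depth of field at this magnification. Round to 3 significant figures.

At magnification m, DoF ≈ 2·N_eff·c/m² = 2 × 37.6 × 0.013 / 1.35² = 0.9776 / 1.823 ≈ 0.536 mm.

0.536 mm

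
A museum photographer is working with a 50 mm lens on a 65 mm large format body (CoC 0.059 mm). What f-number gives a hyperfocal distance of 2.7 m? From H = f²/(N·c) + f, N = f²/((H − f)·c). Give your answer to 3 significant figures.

f/16

Rearrange H = f²/(N·c) + f for N: N = f² / ((H − f)·c).
N = 50² / ((2700 − 50) × 0.059) = 2500 / 156.3 ≈ 16.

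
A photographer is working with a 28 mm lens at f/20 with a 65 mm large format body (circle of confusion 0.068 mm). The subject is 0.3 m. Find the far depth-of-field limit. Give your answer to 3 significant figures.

0.568 m

Hyperfocal distance H = f²/(N·c) + f = 28²/(20 × 0.068) + 28 = 784/1.36 + 28 ≈ 604.5 mm ≈ 0.604 m.
Far limit Df = s·(H − f)/(H − s) = 300 × (604.5 − 28) / (604.5 − 300) = 300 × 576.5 / 304.5 ≈ 568.01 mm ≈ 0.568 m.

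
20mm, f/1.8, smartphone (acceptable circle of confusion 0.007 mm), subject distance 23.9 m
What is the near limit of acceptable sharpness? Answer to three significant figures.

Hyperfocal distance H = f²/(N·c) + f = 20²/(1.8 × 0.007) + 20 = 400/0.0126 + 20 ≈ 31766.0 mm ≈ 31.77 m.
Near limit Dn = s·(H − f)/(H + s − 2f) = 23900 × (31766.0 − 20) / (31766.0 + 23900 − 2 × 20) = 23900 × 31746.0 / 55626.0 ≈ 13640 mm ≈ 13.6 m.

13.6 m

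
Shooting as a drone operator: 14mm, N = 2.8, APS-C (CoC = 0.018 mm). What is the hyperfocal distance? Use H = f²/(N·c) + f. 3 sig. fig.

Hyperfocal distance H = f²/(N·c) + f = 14²/(2.8 × 0.018) + 14 = 196/0.0504 + 14 ≈ 3902.9 mm ≈ 3.90 m.

3.90 m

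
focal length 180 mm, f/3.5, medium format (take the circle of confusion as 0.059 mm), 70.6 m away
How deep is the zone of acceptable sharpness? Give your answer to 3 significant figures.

Hyperfocal distance H = f²/(N·c) + f = 180²/(3.5 × 0.059) + 180 = 32400/0.2065 + 180 ≈ 157080.7 mm ≈ 157.1 m.
Near limit Dn = s·(H − f)/(H + s − 2f) = 70600 × (157080.7 − 180) / (157080.7 + 70600 − 2 × 180) = 70600 × 156900.7 / 227320.7 ≈ 48729 mm.
Far limit Df = s·(H − f)/(H − s) = 70600 × (157080.7 − 180) / (157080.7 − 70600) = 70600 × 156900.7 / 86480.7 ≈ 128089 mm.
Depth of field = Df − Dn = 128089 − 48729 ≈ 79360 mm ≈ 79.4 m.

79.4 m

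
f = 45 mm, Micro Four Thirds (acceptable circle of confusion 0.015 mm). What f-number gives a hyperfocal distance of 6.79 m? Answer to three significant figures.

Rearrange H = f²/(N·c) + f for N: N = f² / ((H − f)·c).
N = 45² / ((6790 − 45) × 0.015) = 2025 / 101.2 ≈ 20.

f/20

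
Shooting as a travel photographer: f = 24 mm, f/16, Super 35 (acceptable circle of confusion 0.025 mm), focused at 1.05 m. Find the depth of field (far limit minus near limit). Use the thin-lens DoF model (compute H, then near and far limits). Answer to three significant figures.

3.04 m

Hyperfocal distance H = f²/(N·c) + f = 24²/(16 × 0.025) + 24 = 576/0.4 + 24 ≈ 1464.0 mm ≈ 1.464 m.
Near limit Dn = s·(H − f)/(H + s − 2f) = 1050 × (1464.0 − 24) / (1464.0 + 1050 − 2 × 24) = 1050 × 1440.0 / 2466.0 ≈ 613.1 mm.
Far limit Df = s·(H − f)/(H − s) = 1050 × (1464.0 − 24) / (1464.0 − 1050) = 1050 × 1440.0 / 414.0 ≈ 3652.2 mm.
Depth of field = Df − Dn = 3652.2 − 613.1 ≈ 3039.1 mm ≈ 3.04 m.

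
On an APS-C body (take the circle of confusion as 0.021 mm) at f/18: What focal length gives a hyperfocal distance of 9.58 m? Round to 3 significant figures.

60.0 mm

From H = f²/(N·c) + f, with f ≪ H: f ≈ √(H·N·c) = √(9580 × 18 × 0.021) = √3621.2 ≈ 60.18 mm.
Exact: f² + N·c·f − N·c·H = 0 ⇒ f = (−N·c + √((N·c)² + 4·N·c·H))/2 = (−0.378 + √14485)/2 ≈ 59.988 mm ≈ 60.0 mm.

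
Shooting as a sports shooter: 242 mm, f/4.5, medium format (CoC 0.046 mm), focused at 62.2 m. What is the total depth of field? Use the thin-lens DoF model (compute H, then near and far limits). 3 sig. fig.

28.6 m

Hyperfocal distance H = f²/(N·c) + f = 242²/(4.5 × 0.046) + 242 = 58564/0.207 + 242 ≈ 283159.9 mm ≈ 283.2 m.
Near limit Dn = s·(H − f)/(H + s − 2f) = 62200 × (283159.9 − 242) / (283159.9 + 62200 − 2 × 242) = 62200 × 282917.9 / 344875.9 ≈ 51026 mm.
Far limit Df = s·(H − f)/(H − s) = 62200 × (283159.9 − 242) / (283159.9 − 62200) = 62200 × 282917.9 / 220959.9 ≈ 79641 mm.
Depth of field = Df − Dn = 79641 − 51026 ≈ 28615 mm ≈ 28.6 m.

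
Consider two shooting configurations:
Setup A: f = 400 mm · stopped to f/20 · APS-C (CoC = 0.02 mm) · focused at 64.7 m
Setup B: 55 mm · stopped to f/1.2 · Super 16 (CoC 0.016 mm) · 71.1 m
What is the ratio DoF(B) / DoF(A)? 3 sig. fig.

Setup A: H = 400²/(20×0.02) + 400 ≈ 400400.0 mm; DoF = Df − Dn = 77093 − 55740 ≈ 21353 mm.
Setup B: H = 55²/(1.2×0.016) + 55 ≈ 157607.1 mm; DoF = Df − Dn = 129492 − 49003 ≈ 80489 mm.
Ratio = 80489 / 21353 ≈ 3.77.

3.77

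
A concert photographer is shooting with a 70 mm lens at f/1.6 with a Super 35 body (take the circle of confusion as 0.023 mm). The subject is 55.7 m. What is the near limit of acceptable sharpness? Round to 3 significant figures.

Hyperfocal distance H = f²/(N·c) + f = 70²/(1.6 × 0.023) + 70 = 4900/0.0368 + 70 ≈ 133222.2 mm ≈ 133.2 m.
Near limit Dn = s·(H − f)/(H + s − 2f) = 55700 × (133222.2 − 70) / (133222.2 + 55700 − 2 × 70) = 55700 × 133152.2 / 188782.2 ≈ 39286 mm ≈ 39.3 m.

39.3 m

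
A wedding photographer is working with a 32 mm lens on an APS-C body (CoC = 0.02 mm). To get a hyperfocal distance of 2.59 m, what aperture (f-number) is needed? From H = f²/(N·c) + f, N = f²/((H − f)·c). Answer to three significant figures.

f/20

Rearrange H = f²/(N·c) + f for N: N = f² / ((H − f)·c).
N = 32² / ((2590 − 32) × 0.02) = 1024 / 51.16 ≈ 20.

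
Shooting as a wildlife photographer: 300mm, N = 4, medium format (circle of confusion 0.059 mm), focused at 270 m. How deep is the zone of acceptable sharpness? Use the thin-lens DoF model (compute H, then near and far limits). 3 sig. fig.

764 m

Hyperfocal distance H = f²/(N·c) + f = 300²/(4 × 0.059) + 300 = 90000/0.236 + 300 ≈ 381655.9 mm ≈ 381.7 m.
Near limit Dn = s·(H − f)/(H + s − 2f) = 270000 × (381655.9 − 300) / (381655.9 + 270000 − 2 × 300) = 270000 × 381355.9 / 651055.9 ≈ 158152 mm.
Far limit Df = s·(H − f)/(H − s) = 270000 × (381655.9 − 300) / (381655.9 − 270000) = 270000 × 381355.9 / 111655.9 ≈ 922173 mm.
Depth of field = Df − Dn = 922173 − 158152 ≈ 764021 mm ≈ 764 m.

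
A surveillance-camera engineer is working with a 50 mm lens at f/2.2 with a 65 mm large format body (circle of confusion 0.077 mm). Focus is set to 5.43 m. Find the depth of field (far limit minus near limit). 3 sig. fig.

4.57 m

Hyperfocal distance H = f²/(N·c) + f = 50²/(2.2 × 0.077) + 50 = 2500/0.1694 + 50 ≈ 14808.0 mm ≈ 14.81 m.
Near limit Dn = s·(H − f)/(H + s − 2f) = 5430 × (14808.0 − 50) / (14808.0 + 5430 − 2 × 50) = 5430 × 14758.0 / 20138.0 ≈ 3979.3 mm.
Far limit Df = s·(H − f)/(H − s) = 5430 × (14808.0 − 50) / (14808.0 − 5430) = 5430 × 14758.0 / 9378.0 ≈ 8545.1 mm.
Depth of field = Df − Dn = 8545.1 − 3979.3 ≈ 4565.8 mm ≈ 4.57 m.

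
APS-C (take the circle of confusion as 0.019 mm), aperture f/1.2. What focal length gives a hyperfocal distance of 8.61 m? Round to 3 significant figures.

From H = f²/(N·c) + f, with f ≪ H: f ≈ √(H·N·c) = √(8610 × 1.2 × 0.019) = √196.31 ≈ 14.01 mm.
The +f correction barely moves this — solving exactly, f² + N·c·f − N·c·H = 0 ⇒ f = (−N·c + √((N·c)² + 4·N·c·H))/2 = (−0.0228 + √785.23)/2 ≈ 14.000 mm, so f ≈ 14.0 mm.

14.0 mm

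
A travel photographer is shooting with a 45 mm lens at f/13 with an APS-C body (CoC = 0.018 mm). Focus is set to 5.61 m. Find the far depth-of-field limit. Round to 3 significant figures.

15.7 m

Hyperfocal distance H = f²/(N·c) + f = 45²/(13 × 0.018) + 45 = 2025/0.234 + 45 ≈ 8698.8 mm ≈ 8.699 m.
Far limit Df = s·(H − f)/(H − s) = 5610 × (8698.8 − 45) / (8698.8 − 5610) = 5610 × 8653.8 / 3088.8 ≈ 15717 mm ≈ 15.7 m.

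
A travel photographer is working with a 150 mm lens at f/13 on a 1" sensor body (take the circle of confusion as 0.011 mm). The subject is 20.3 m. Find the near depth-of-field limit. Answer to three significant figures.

18.0 m

Hyperfocal distance H = f²/(N·c) + f = 150²/(13 × 0.011) + 150 = 22500/0.143 + 150 ≈ 157492.7 mm ≈ 157.5 m.
Near limit Dn = s·(H − f)/(H + s − 2f) = 20300 × (157492.7 − 150) / (157492.7 + 20300 − 2 × 150) = 20300 × 157342.7 / 177492.7 ≈ 17995 mm ≈ 18.0 m.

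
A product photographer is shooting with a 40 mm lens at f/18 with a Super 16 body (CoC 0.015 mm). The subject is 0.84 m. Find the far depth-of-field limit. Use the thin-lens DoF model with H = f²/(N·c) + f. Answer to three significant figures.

Hyperfocal distance H = f²/(N·c) + f = 40²/(18 × 0.015) + 40 = 1600/0.27 + 40 ≈ 5965.9 mm ≈ 5.966 m.
Far limit Df = s·(H − f)/(H − s) = 840 × (5965.9 − 40) / (5965.9 − 840) = 840 × 5925.9 / 5125.9 ≈ 971.10 mm ≈ 0.971 m.

0.971 m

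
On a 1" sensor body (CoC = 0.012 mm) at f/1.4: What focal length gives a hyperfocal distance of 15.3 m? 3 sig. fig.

16.0 mm

From H = f²/(N·c) + f, with f ≪ H: f ≈ √(H·N·c) = √(15300 × 1.4 × 0.012) = √257.04 ≈ 16.03 mm.
The +f correction barely moves this — solving exactly, f² + N·c·f − N·c·H = 0 ⇒ f = (−N·c + √((N·c)² + 4·N·c·H))/2 = (−0.0168 + √1028.2)/2 ≈ 16.024 mm, so f ≈ 16.0 mm.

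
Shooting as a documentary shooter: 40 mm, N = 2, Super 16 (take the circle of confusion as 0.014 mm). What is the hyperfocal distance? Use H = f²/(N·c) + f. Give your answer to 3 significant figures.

57.2 m

Hyperfocal distance H = f²/(N·c) + f = 40²/(2 × 0.014) + 40 = 1600/0.028 + 40 ≈ 57182.9 mm ≈ 57.2 m.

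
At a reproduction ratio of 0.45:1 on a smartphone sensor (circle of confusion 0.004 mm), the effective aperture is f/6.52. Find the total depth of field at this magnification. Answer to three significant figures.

0.258 mm

At magnification m, DoF ≈ 2·N_eff·c/m² = 2 × 6.52 × 0.004 / 0.45² = 0.05216 / 0.2025 ≈ 0.258 mm.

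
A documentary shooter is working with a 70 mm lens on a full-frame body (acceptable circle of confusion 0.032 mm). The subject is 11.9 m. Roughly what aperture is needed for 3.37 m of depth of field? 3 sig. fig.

f/1.80

Write h = H − f = f²/(N·c). The thin-lens limits are Dn = s·h/(h + (s−f)) and Df = s·h/(h − (s−f)), so DoF = Df − Dn = 2·s·(s−f)·h / (h² − (s−f)²).
That is a quadratic in h: DoF·h² − 2·s·(s−f)·h − DoF·(s−f)² = 0 ⇒ h = (s−f)·(s + √(s² + DoF²)) / DoF = 11830 × (11900 + √(11900² + 3370²)) / 3370 = 11830 × (11900 + 12368.0) / 3370 ≈ 85190 mm.
Then N = f²/(c·h) = 70² / (0.032 × 85190) = 4900 / 2726.1 ≈ 1.80.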